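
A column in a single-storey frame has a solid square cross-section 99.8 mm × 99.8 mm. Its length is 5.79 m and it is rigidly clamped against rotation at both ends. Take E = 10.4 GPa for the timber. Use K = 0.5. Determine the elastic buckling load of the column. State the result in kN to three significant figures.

I = a⁴/12 = 99.8⁴/12 = 8.267×10^6 mm⁴
I = 8.267×10^6 mm⁴ = 8.267×10^-6 m⁴
Effective length L_e = K·L = 0.5 × 5.79 = 2.895 m
P_cr = π²EI / L_e² = π² × 10.4×10⁹ × 8.267×10^-6 / 2.895² = 1.012×10^5 N

P_cr ≈ 101 kN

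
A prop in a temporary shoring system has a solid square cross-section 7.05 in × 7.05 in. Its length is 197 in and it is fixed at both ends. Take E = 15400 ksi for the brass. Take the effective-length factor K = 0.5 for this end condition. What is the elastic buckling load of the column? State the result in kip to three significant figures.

I = a⁴/12 = 7.05⁴/12 = 205.9 in⁴
Effective length L_e = K·L = 0.5 × 197 = 98.50 in
P_cr = π²EI / L_e² = π² × 15400×10³ × 205.9 / 98.50² = 3.225×10^6 lb

P_cr ≈ 3220 kip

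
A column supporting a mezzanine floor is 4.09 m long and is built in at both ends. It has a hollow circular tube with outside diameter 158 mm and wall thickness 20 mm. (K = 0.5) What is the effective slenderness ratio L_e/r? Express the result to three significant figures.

Inner diameter d_i = 158 − 2×20 = 118.0 mm
I = π(d_o⁴ − d_i⁴)/64 = π(158⁴ − 118.0⁴)/64 = 2.107×10^7 mm⁴
A = 8.671×10^3 mm²;  r_min = √(I/A) = √(2.107×10^7/8.671×10^3) = 49.30 mm
L_e = K·L = 0.5 × 4.09 m = 2.045 m = 2045.0 mm
λ = L_e / r_min = 2045.0 / 49.30 = 41.5

λ ≈ 41.5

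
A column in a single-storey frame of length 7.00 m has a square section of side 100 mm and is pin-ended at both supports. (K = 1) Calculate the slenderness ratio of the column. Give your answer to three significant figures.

λ ≈ 242

I = a⁴/12 = 100⁴/12 = 8.333×10^6 mm⁴
A = 1.000×10^4 mm²;  r_min = √(I/A) = √(8.333×10^6/1.000×10^4) = 28.87 mm
L_e = K·L = 1 × 7.00 m = 7.000 m = 7000.0 mm
λ = L_e / r_min = 7000.0 / 28.87 = 242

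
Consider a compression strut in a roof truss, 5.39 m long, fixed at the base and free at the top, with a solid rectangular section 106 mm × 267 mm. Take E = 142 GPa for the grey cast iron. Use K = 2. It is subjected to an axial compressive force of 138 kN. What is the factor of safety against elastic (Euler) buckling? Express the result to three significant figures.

Buckling occurs about the weak axis: I_min = h·b³/12 with b = 106 mm (the shorter side).
I_min = 267×106³/12 = 2.650×10^7 mm⁴
I = 2.650×10^7 mm⁴ = 2.650×10^-5 m⁴
Effective length L_e = K·L = 2 × 5.39 = 10.78 m
P_cr = π²EI / L_e² = π² × 142×10⁹ × 2.650×10^-5 / 10.78² = 3.196×10^5 N
Factor of safety n = P_cr / P = 319.59 / 138 = 2.32

n ≈ 2.32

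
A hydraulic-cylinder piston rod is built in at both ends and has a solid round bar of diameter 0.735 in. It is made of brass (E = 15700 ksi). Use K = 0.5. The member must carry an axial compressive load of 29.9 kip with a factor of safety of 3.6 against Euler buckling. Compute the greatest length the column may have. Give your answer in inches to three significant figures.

I = πd⁴/64 = π×0.735⁴/64 = 1.433×10^-2 in⁴
Required critical load P_cr = n·P = 3.6 × 29.9 = 107.6 kip = 1.076×10^5 lb
From P_cr = π²EI/(K·L)²:  L = (1/K)·√(π²EI/P_cr) = (1/0.5)·√(π²×1.57×10^7×1.433×10^-2/1.076×10^5)
L = 9.08 in

L_max ≈ 9.08 in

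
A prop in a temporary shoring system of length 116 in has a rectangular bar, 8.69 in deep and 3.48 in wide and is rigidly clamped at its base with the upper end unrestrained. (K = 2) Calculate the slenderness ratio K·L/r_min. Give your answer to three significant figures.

For a rectangle r_min = b/√12 = 3.48/√12 = 1.005 in
L_e = K·L = 2 × 116 = 232.0 in
λ = L_e / r_min = 232.00 / 1.005 = 231

λ ≈ 231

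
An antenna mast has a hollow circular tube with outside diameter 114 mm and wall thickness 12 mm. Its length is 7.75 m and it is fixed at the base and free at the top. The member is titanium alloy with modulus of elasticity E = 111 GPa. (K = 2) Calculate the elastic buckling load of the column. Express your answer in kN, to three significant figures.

P_cr ≈ 23.1 kN

Inner diameter d_i = 114 − 2×12 = 90.00 mm
I = π(d_o⁴ − d_i⁴)/64 = π(114⁴ − 90.00⁴)/64 = 5.070×10^6 mm⁴
I = 5.070×10^6 mm⁴ = 5.070×10^-6 m⁴
Effective length L_e = K·L = 2 × 7.75 = 15.50 m
P_cr = π²EI / L_e² = π² × 111×10⁹ × 5.070×10^-6 / 15.50² = 2.312×10^4 N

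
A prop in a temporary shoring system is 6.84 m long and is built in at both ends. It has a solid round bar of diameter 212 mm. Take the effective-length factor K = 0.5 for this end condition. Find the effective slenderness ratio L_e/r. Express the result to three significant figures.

I = πd⁴/64 = π×212⁴/64 = 9.915×10^7 mm⁴
A = 3.530×10^4 mm²;  r_min = √(I/A) = √(9.915×10^7/3.530×10^4) = 53.00 mm
L_e = K·L = 0.5 × 6.84 m = 3.420 m = 3420.0 mm
λ = L_e / r_min = 3420.0 / 53.00 = 64.5

λ ≈ 64.5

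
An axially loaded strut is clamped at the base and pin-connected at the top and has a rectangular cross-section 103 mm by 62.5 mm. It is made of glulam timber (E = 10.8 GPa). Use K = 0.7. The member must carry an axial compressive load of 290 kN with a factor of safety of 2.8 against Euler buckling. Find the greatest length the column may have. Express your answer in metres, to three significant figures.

Buckling occurs about the weak axis: I_min = h·b³/12 with b = 62.5 mm (the shorter side).
I_min = 103×62.5³/12 = 2.096×10^6 mm⁴
I = 2.096×10^-6 m⁴
Required critical load P_cr = n·P = 2.8 × 290 = 812.0 kN = 8.120×10^5 N
From P_cr = π²EI/(K·L)²:  L = (1/K)·√(π²EI/P_cr) = (1/0.7)·√(π²×1.08×10^10×2.096×10^-6/8.120×10^5)
L = 0.749 m

L_max ≈ 0.749 m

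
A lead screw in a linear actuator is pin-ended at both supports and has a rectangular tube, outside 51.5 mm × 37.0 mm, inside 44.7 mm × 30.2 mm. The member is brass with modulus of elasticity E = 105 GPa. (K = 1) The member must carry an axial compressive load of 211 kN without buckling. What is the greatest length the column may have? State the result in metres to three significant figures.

Weak-axis I_min = (h_o·b_o³ − h_i·b_i³)/12 with b_o = 37.0, b_i = 30.20 mm (shorter outer/inner sides).
I_min = (51.5×37.0³ − 44.70×30.20³)/12 = 1.148×10^5 mm⁴
I = 1.148×10^-7 m⁴
At the buckling limit P_cr = P = 2.110×10^5 N
From P_cr = π²EI/(K·L)²:  L = (1/K)·√(π²EI/P_cr) = (1/1)·√(π²×1.05×10^11×1.148×10^-7/2.110×10^5)
L = 0.751 m

L_max ≈ 0.751 m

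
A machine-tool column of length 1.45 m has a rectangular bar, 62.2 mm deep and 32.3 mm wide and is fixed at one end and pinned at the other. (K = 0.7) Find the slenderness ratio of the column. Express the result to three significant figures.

For a rectangle r_min = b/√12 = 32.3/√12 = 9.324 mm
L_e = K·L = 0.7 × 1.45 m = 1.015 m = 1015.0 mm
λ = L_e / r_min = 1015.0 / 9.324 = 109

λ ≈ 109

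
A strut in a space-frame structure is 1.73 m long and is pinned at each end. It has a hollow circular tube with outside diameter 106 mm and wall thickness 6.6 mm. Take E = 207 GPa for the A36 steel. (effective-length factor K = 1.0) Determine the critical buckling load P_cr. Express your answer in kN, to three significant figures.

Inner diameter d_i = 106 − 2×6.6 = 92.80 mm
I = π(d_o⁴ − d_i⁴)/64 = π(106⁴ − 92.80⁴)/64 = 2.557×10^6 mm⁴
I = 2.557×10^6 mm⁴ = 2.557×10^-6 m⁴
Effective length L_e = K·L = 1 × 1.73 = 1.730 m
P_cr = π²EI / L_e² = π² × 207×10⁹ × 2.557×10^-6 / 1.730² = 1.745×10^6 N

P_cr ≈ 1750 kN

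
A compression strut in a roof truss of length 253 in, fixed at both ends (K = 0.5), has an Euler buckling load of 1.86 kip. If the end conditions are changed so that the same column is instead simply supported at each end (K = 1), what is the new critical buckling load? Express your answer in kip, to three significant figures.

P_cr ∝ 1/K², so P_cr,new = P_cr,old × (K_old/K_new)² = 1.86 × (0.5/1)²
= 1.86 × 0.2500 = 0.465 kip

P_cr ≈ 0.465 kip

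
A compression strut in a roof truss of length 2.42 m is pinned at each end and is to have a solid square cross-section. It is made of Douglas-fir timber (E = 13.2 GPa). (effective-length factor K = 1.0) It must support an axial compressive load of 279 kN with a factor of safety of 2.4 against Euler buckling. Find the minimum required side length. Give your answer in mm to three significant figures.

a ≈ 138 mm

Required P_cr = n·P = 2.4 × 279 = 669.6 kN
L_e = K·L = 1 × 2.42 = 2.420 m
Required I = P_cr·L_e²/(π²E) = 6.696×10^5 × 2.420² / (π² × 1.32×10^10) = 3.010×10^-5 m⁴
I_req = 3.010×10^7 mm⁴
Solid square: I = a⁴/12  ⇒  a = (12I)^(1/4) = (12×3.010×10^7)^(1/4) = 138 mm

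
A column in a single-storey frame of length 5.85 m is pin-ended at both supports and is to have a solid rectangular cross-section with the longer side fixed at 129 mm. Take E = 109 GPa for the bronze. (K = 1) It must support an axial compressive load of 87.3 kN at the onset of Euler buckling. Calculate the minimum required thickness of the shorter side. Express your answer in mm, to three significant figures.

L_e = K·L = 1 × 5.85 = 5.850 m
Required I = P_cr·L_e²/(π²E) = 8.730×10^4 × 5.850² / (π² × 1.09×10^11) = 2.777×10^-6 m⁴
I_req = 2.777×10^6 mm⁴
Rectangle, weak axis: I_min = h·b³/12 with h = 129 mm fixed  ⇒  b = (12I/h)^(1/3) = 63.7 mm

b ≈ 63.7 mm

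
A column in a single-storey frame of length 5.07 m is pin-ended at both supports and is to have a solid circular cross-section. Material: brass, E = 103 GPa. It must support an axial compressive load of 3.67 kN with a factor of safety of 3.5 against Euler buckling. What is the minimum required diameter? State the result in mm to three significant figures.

Required P_cr = n·P = 3.5 × 3.67 = 12.84 kN
L_e = K·L = 1 × 5.07 = 5.070 m
Required I = P_cr·L_e²/(π²E) = 1.284×10^4 × 5.070² / (π² × 1.03×10^11) = 3.248×10^-7 m⁴
I_req = 3.248×10^5 mm⁴
Solid circle: I = πd⁴/64  ⇒  d = (64I/π)^(1/4) = (64×3.248×10^5/π)^(1/4) = 50.7 mm

d ≈ 50.7 mm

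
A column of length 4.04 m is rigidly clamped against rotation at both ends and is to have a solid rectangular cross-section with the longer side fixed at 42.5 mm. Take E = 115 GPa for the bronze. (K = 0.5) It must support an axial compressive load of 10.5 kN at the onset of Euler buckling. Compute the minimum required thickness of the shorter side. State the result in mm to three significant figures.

L_e = K·L = 0.5 × 4.04 = 2.020 m
Required I = P_cr·L_e²/(π²E) = 1.050×10^4 × 2.020² / (π² × 1.15×10^11) = 3.775×10^-8 m⁴
I_req = 3.775×10^4 mm⁴
Rectangle, weak axis: I_min = h·b³/12 with h = 42.5 mm fixed  ⇒  b = (12I/h)^(1/3) = 22.0 mm

b ≈ 22.0 mm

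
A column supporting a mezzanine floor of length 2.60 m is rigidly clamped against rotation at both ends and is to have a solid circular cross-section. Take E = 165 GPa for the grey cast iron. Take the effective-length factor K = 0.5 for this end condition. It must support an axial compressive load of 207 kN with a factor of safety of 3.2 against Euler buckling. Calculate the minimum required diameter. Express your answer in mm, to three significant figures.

Required P_cr = n·P = 3.2 × 207 = 662.4 kN
L_e = K·L = 0.5 × 2.60 = 1.300 m
Required I = P_cr·L_e²/(π²E) = 6.624×10^5 × 1.300² / (π² × 1.65×10^11) = 6.874×10^-7 m⁴
I_req = 6.874×10^5 mm⁴
Solid circle: I = πd⁴/64  ⇒  d = (64I/π)^(1/4) = (64×6.874×10^5/π)^(1/4) = 61.2 mm

d ≈ 61.2 mm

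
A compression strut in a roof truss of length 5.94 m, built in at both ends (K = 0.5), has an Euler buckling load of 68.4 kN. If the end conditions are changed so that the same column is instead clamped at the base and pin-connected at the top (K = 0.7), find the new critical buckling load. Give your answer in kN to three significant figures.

P_cr ≈ 34.9 kN

P_cr ∝ 1/K², so P_cr,new = P_cr,old × (K_old/K_new)² = 68.4 × (0.5/0.7)²
= 68.4 × 0.5102 = 34.9 kN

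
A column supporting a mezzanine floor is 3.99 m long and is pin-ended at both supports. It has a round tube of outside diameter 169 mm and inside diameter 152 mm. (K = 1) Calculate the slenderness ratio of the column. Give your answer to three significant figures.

d_o = 169 mm, d_i = 152 mm
I = π(d_o⁴ − d_i⁴)/64 = π(169⁴ − 152.0⁴)/64 = 1.384×10^7 mm⁴
A = 4.286×10^3 mm²;  r_min = √(I/A) = √(1.384×10^7/4.286×10^3) = 56.82 mm
L_e = K·L = 1 × 3.99 m = 3.990 m = 3990.0 mm
λ = L_e / r_min = 3990.0 / 56.82 = 70.2

λ ≈ 70.2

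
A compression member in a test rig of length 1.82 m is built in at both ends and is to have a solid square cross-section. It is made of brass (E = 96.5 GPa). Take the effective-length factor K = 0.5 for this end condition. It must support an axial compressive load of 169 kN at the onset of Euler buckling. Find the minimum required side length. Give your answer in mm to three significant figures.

L_e = K·L = 0.5 × 1.82 = 0.9100 m
Required I = P_cr·L_e²/(π²E) = 1.690×10^5 × 0.9100² / (π² × 9.65×10^10) = 1.469×10^-7 m⁴
I_req = 1.469×10^5 mm⁴
Solid square: I = a⁴/12  ⇒  a = (12I)^(1/4) = (12×1.469×10^5)^(1/4) = 36.4 mm

a ≈ 36.4 mm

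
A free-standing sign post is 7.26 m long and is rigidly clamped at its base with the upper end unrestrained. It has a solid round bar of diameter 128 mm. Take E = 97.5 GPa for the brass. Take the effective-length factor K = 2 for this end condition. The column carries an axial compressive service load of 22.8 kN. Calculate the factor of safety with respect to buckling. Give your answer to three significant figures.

I = πd⁴/64 = π×128⁴/64 = 1.318×10^7 mm⁴
I = 1.318×10^7 mm⁴ = 1.318×10^-5 m⁴
Effective length L_e = K·L = 2 × 7.26 = 14.52 m
P_cr = π²EI / L_e² = π² × 97.5×10⁹ × 1.318×10^-5 / 14.52² = 6.014×10^4 N
Factor of safety n = P_cr / P = 60.142 / 22.8 = 2.64

n ≈ 2.64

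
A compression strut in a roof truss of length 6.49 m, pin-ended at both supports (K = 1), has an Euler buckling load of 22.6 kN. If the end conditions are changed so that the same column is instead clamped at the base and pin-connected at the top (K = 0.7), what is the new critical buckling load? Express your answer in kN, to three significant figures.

P_cr ≈ 46.1 kN

P_cr ∝ 1/K², so P_cr,new = P_cr,old × (K_old/K_new)² = 22.6 × (1/0.7)²
= 22.6 × 2.041 = 46.1 kN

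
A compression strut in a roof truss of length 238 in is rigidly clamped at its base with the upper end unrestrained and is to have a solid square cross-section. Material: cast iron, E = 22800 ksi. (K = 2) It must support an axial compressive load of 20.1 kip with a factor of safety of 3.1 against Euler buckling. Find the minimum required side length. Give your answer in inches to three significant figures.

a ≈ 5.24 in

Required P_cr = n·P = 3.1 × 20.1 = 62.31 kip
L_e = K·L = 2 × 238 = 476.0 in
Required I = P_cr·L_e²/(π²E) = 6.231×10^4 × 476.0² / (π² × 2.28×10^7) = 62.74 in⁴
Solid square: I = a⁴/12  ⇒  a = (12I)^(1/4) = (12×62.74)^(1/4) = 5.24 in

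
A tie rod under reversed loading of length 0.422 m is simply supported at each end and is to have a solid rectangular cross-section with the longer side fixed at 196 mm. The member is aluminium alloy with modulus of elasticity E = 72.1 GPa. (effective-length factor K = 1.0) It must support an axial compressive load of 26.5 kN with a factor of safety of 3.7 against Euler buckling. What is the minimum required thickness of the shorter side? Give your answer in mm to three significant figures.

b ≈ 11.5 mm

Required P_cr = n·P = 3.7 × 26.5 = 98.05 kN
L_e = K·L = 1 × 0.422 = 0.4220 m
Required I = P_cr·L_e²/(π²E) = 9.805×10^4 × 0.4220² / (π² × 7.21×10^10) = 2.454×10^-8 m⁴
I_req = 2.454×10^4 mm⁴
Rectangle, weak axis: I_min = h·b³/12 with h = 196 mm fixed  ⇒  b = (12I/h)^(1/3) = 11.5 mm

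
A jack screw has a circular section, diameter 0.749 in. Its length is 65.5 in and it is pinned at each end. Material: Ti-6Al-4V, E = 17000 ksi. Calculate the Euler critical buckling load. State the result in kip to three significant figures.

P_cr ≈ 0.604 kip

I = πd⁴/64 = π×0.749⁴/64 = 1.545×10^-2 in⁴
Effective length L_e = K·L = 1 × 65.5 = 65.50 in
P_cr = π²EI / L_e² = π² × 17000×10³ × 1.545×10^-2 / 65.50² = 604.2 lb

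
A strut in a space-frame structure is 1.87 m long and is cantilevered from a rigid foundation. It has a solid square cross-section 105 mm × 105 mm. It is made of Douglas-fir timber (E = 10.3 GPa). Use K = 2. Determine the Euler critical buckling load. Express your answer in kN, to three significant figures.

I = a⁴/12 = 105⁴/12 = 1.013×10^7 mm⁴
I = 1.013×10^7 mm⁴ = 1.013×10^-5 m⁴
Effective length L_e = K·L = 2 × 1.87 = 3.740 m
P_cr = π²EI / L_e² = π² × 10.3×10⁹ × 1.013×10^-5 / 3.740² = 7.362×10^4 N

P_cr ≈ 73.6 kN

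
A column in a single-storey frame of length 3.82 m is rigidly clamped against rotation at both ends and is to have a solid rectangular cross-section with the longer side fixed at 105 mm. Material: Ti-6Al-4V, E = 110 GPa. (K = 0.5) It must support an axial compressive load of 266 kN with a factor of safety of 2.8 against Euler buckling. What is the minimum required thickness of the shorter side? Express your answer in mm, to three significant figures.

b ≈ 65.9 mm

Required P_cr = n·P = 2.8 × 266 = 744.8 kN
L_e = K·L = 0.5 × 3.82 = 1.910 m
Required I = P_cr·L_e²/(π²E) = 7.448×10^5 × 1.910² / (π² × 1.10×10^11) = 2.503×10^-6 m⁴
I_req = 2.503×10^6 mm⁴
Rectangle, weak axis: I_min = h·b³/12 with h = 105 mm fixed  ⇒  b = (12I/h)^(1/3) = 65.9 mm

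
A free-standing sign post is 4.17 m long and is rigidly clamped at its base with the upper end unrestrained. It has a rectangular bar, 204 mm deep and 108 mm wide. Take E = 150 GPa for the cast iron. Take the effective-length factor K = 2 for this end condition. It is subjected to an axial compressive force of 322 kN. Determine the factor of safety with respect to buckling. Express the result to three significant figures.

n ≈ 1.42

Buckling occurs about the weak axis: I_min = h·b³/12 with b = 108 mm (the shorter side).
I_min = 204×108³/12 = 2.142×10^7 mm⁴
I = 2.142×10^7 mm⁴ = 2.142×10^-5 m⁴
Effective length L_e = K·L = 2 × 4.17 = 8.340 m
P_cr = π²EI / L_e² = π² × 150×10⁹ × 2.142×10^-5 / 8.340² = 4.558×10^5 N
Factor of safety n = P_cr / P = 455.81 / 322 = 1.42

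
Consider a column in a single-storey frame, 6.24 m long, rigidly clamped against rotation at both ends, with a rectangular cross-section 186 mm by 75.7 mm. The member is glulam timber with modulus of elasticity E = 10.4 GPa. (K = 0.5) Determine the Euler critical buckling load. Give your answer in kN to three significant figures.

P_cr ≈ 70.9 kN

Buckling occurs about the weak axis: I_min = h·b³/12 with b = 75.7 mm (the shorter side).
I_min = 186×75.7³/12 = 6.724×10^6 mm⁴
I = 6.724×10^6 mm⁴ = 6.724×10^-6 m⁴
Effective length L_e = K·L = 0.5 × 6.24 = 3.120 m
P_cr = π²EI / L_e² = π² × 10.4×10⁹ × 6.724×10^-6 / 3.120² = 7.090×10^4 N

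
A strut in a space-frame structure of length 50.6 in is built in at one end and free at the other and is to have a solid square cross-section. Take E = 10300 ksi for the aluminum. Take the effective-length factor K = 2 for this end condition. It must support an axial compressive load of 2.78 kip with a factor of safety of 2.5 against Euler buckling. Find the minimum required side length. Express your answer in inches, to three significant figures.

a ≈ 1.70 in

Required P_cr = n·P = 2.5 × 2.78 = 6.950 kip
L_e = K·L = 2 × 50.6 = 101.2 in
Required I = P_cr·L_e²/(π²E) = 6.950×10^3 × 101.2² / (π² × 1.03×10^7) = 0.7002 in⁴
Solid square: I = a⁴/12  ⇒  a = (12I)^(1/4) = (12×0.7002)^(1/4) = 1.70 in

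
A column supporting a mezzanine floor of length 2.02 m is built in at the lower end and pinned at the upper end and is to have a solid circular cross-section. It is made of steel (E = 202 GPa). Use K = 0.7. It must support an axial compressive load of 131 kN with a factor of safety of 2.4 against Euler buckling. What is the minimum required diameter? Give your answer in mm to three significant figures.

d ≈ 50.3 mm

Required P_cr = n·P = 2.4 × 131 = 314.4 kN
L_e = K·L = 0.7 × 2.02 = 1.414 m
Required I = P_cr·L_e²/(π²E) = 3.144×10^5 × 1.414² / (π² × 2.02×10^11) = 3.153×10^-7 m⁴
I_req = 3.153×10^5 mm⁴
Solid circle: I = πd⁴/64  ⇒  d = (64I/π)^(1/4) = (64×3.153×10^5/π)^(1/4) = 50.3 mm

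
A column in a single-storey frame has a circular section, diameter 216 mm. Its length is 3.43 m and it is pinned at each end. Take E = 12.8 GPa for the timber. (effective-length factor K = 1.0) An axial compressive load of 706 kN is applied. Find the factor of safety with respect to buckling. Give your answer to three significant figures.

I = πd⁴/64 = π×216⁴/64 = 1.069×10^8 mm⁴
I = 1.069×10^8 mm⁴ = 1.069×10^-4 m⁴
Effective length L_e = K·L = 1 × 3.43 = 3.430 m
P_cr = π²EI / L_e² = π² × 12.8×10⁹ × 1.069×10^-4 / 3.430² = 1.147×10^6 N
Factor of safety n = P_cr / P = 1147.4 / 706 = 1.63

n ≈ 1.63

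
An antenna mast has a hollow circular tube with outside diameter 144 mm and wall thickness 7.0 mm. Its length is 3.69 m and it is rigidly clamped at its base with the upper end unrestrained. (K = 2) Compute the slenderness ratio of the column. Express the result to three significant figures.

λ ≈ 152

Inner diameter d_i = 144 − 2×7.0 = 130.0 mm
I = π(d_o⁴ − d_i⁴)/64 = π(144⁴ − 130.0⁴)/64 = 7.087×10^6 mm⁴
A = 3.013×10^3 mm²;  r_min = √(I/A) = √(7.087×10^6/3.013×10^3) = 48.50 mm
L_e = K·L = 2 × 3.69 m = 7.380 m = 7380.0 mm
λ = L_e / r_min = 7380.0 / 48.50 = 152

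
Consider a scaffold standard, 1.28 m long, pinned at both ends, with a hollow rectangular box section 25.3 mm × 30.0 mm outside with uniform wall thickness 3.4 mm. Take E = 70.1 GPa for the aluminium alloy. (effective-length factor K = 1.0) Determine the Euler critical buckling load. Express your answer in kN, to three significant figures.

P_cr ≈ 11.9 kN

Inner dimensions: h_i = 30.0 − 2×3.4 = 23.20 mm, b_i = 25.3 − 2×3.4 = 18.50 mm
Weak-axis I_min = (h_o·b_o³ − h_i·b_i³)/12 with b_o = 25.3, b_i = 18.50 mm (shorter outer/inner sides).
I_min = (30.0×25.3³ − 23.20×18.50³)/12 = 2.824×10^4 mm⁴
I = 2.824×10^4 mm⁴ = 2.824×10^-8 m⁴
Effective length L_e = K·L = 1 × 1.28 = 1.280 m
P_cr = π²EI / L_e² = π² × 70.1×10⁹ × 2.824×10^-8 / 1.280² = 1.193×10^4 N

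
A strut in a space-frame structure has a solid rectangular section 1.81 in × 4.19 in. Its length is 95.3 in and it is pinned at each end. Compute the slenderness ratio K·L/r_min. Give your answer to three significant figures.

For a rectangle r_min = b/√12 = 1.81/√12 = 0.5225 in
L_e = K·L = 1 × 95.3 = 95.30 in
λ = L_e / r_min = 95.300 / 0.5225 = 182

λ ≈ 182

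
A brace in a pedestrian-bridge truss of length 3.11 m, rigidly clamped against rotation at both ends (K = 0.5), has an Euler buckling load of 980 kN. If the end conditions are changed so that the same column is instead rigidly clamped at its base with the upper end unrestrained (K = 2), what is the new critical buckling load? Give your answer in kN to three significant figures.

P_cr ∝ 1/K², so P_cr,new = P_cr,old × (K_old/K_new)² = 980 × (0.5/2)²
= 980 × 0.06250 = 61.2 kN

P_cr ≈ 61.2 kN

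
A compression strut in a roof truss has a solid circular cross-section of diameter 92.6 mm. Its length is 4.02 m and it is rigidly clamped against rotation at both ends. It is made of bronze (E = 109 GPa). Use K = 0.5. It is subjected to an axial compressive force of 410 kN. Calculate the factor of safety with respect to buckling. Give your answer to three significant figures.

n ≈ 2.34

I = πd⁴/64 = π×92.6⁴/64 = 3.609×10^6 mm⁴
I = 3.609×10^6 mm⁴ = 3.609×10^-6 m⁴
Effective length L_e = K·L = 0.5 × 4.02 = 2.010 m
P_cr = π²EI / L_e² = π² × 109×10⁹ × 3.609×10^-6 / 2.010² = 9.611×10^5 N
Factor of safety n = P_cr / P = 961.05 / 410 = 2.34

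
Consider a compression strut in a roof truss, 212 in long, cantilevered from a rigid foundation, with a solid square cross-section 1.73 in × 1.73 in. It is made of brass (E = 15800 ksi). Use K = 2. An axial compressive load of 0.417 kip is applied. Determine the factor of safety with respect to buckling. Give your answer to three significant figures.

I = a⁴/12 = 1.73⁴/12 = 0.7465 in⁴
Effective length L_e = K·L = 2 × 212 = 424.0 in
P_cr = π²EI / L_e² = π² × 15800×10³ × 0.7465 / 424.0² = 647.5 lb
Factor of safety n = P_cr / P = 0.64748 / 0.417 = 1.55

n ≈ 1.55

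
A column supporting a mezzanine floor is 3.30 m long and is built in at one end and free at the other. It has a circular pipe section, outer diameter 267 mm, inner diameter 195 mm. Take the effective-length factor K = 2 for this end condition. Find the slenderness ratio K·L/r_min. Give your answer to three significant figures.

d_o = 267 mm, d_i = 195 mm
I = π(d_o⁴ − d_i⁴)/64 = π(267⁴ − 195.0⁴)/64 = 1.785×10^8 mm⁴
A = 2.613×10^4 mm²;  r_min = √(I/A) = √(1.785×10^8/2.613×10^4) = 82.66 mm
L_e = K·L = 2 × 3.30 m = 6.600 m = 6600.0 mm
λ = L_e / r_min = 6600.0 / 82.66 = 79.8

λ ≈ 79.8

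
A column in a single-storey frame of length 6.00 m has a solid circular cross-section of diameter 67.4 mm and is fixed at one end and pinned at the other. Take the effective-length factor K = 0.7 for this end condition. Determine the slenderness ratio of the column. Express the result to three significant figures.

λ ≈ 249

For a solid circle r = d/4 = 67.4/4 = 16.85 mm
L_e = K·L = 0.7 × 6.00 m = 4.200 m = 4200.0 mm
λ = L_e / r_min = 4200.0 / 16.85 = 249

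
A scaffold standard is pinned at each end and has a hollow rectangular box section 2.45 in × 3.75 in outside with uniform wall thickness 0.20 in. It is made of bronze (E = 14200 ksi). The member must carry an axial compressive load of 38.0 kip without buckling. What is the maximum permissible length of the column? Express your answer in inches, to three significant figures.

L_max ≈ 89.9 in

Inner dimensions: h_i = 3.75 − 2×0.20 = 3.350 in, b_i = 2.45 − 2×0.20 = 2.050 in
Weak-axis I_min = (h_o·b_o³ − h_i·b_i³)/12 with b_o = 2.45, b_i = 2.050 in (shorter outer/inner sides).
I_min = (3.75×2.45³ − 3.350×2.050³)/12 = 2.191 in⁴
At the buckling limit P_cr = P = 3.800×10^4 lb
From P_cr = π²EI/(K·L)²:  L = (1/K)·√(π²EI/P_cr) = (1/1)·√(π²×1.42×10^7×2.191/3.800×10^4)
L = 89.9 in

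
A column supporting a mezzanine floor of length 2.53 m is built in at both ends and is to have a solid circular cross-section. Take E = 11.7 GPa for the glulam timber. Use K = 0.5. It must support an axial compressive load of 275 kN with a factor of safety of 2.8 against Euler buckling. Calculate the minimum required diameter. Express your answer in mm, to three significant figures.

Required P_cr = n·P = 2.8 × 275 = 770.0 kN
L_e = K·L = 0.5 × 2.53 = 1.265 m
Required I = P_cr·L_e²/(π²E) = 7.700×10^5 × 1.265² / (π² × 1.17×10^10) = 1.067×10^-5 m⁴
I_req = 1.067×10^7 mm⁴
Solid circle: I = πd⁴/64  ⇒  d = (64I/π)^(1/4) = (64×1.067×10^7/π)^(1/4) = 121 mm

d ≈ 121 mm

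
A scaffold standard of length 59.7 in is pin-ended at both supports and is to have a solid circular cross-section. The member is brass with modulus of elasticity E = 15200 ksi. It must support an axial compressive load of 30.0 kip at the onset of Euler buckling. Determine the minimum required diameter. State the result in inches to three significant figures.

d ≈ 1.95 in

L_e = K·L = 1 × 59.7 = 59.70 in
Required I = P_cr·L_e²/(π²E) = 3.000×10^4 × 59.70² / (π² × 1.52×10^7) = 0.7127 in⁴
Solid circle: I = πd⁴/64  ⇒  d = (64I/π)^(1/4) = (64×0.7127/π)^(1/4) = 1.95 in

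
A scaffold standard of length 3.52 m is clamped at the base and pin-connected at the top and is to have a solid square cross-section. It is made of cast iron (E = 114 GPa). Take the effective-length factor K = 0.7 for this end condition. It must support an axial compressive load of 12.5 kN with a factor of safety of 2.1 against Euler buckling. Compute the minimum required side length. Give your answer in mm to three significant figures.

a ≈ 36.1 mm

Required P_cr = n·P = 2.1 × 12.5 = 26.25 kN
L_e = K·L = 0.7 × 3.52 = 2.464 m
Required I = P_cr·L_e²/(π²E) = 2.625×10^4 × 2.464² / (π² × 1.14×10^11) = 1.416×10^-7 m⁴
I_req = 1.416×10^5 mm⁴
Solid square: I = a⁴/12  ⇒  a = (12I)^(1/4) = (12×1.416×10^5)^(1/4) = 36.1 mm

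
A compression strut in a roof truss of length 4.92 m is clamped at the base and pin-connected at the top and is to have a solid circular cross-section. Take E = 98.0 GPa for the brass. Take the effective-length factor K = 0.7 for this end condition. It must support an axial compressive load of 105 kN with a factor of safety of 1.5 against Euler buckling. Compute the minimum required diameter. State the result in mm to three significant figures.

d ≈ 79.2 mm

Required P_cr = n·P = 1.5 × 105 = 157.5 kN
L_e = K·L = 0.7 × 4.92 = 3.444 m
Required I = P_cr·L_e²/(π²E) = 1.575×10^5 × 3.444² / (π² × 9.80×10^10) = 1.931×10^-6 m⁴
I_req = 1.931×10^6 mm⁴
Solid circle: I = πd⁴/64  ⇒  d = (64I/π)^(1/4) = (64×1.931×10^6/π)^(1/4) = 79.2 mm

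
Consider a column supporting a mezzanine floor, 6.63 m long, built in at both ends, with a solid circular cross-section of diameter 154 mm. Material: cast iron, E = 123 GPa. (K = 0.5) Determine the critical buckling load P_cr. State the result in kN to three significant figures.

P_cr ≈ 3050 kN

I = πd⁴/64 = π×154⁴/64 = 2.761×10^7 mm⁴
I = 2.761×10^7 mm⁴ = 2.761×10^-5 m⁴
Effective length L_e = K·L = 0.5 × 6.63 = 3.315 m
P_cr = π²EI / L_e² = π² × 123×10⁹ × 2.761×10^-5 / 3.315² = 3.050×10^6 N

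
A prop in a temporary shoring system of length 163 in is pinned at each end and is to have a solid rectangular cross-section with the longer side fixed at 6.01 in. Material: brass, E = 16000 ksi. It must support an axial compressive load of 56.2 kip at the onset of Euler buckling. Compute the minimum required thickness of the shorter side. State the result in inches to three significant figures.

L_e = K·L = 1 × 163 = 163.0 in
Required I = P_cr·L_e²/(π²E) = 5.620×10^4 × 163.0² / (π² × 1.60×10^7) = 9.456 in⁴
Rectangle, weak axis: I_min = h·b³/12 with h = 6.01 in fixed  ⇒  b = (12I/h)^(1/3) = 2.66 in

b ≈ 2.66 in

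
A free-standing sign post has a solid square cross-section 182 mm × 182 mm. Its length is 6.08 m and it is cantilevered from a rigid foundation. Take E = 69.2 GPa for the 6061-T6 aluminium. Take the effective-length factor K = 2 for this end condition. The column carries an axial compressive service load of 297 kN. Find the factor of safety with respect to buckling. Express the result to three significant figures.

I = a⁴/12 = 182⁴/12 = 9.143×10^7 mm⁴
I = 9.143×10^7 mm⁴ = 9.143×10^-5 m⁴
Effective length L_e = K·L = 2 × 6.08 = 12.16 m
P_cr = π²EI / L_e² = π² × 69.2×10⁹ × 9.143×10^-5 / 12.16² = 4.223×10^5 N
Factor of safety n = P_cr / P = 422.32 / 297 = 1.42

n ≈ 1.42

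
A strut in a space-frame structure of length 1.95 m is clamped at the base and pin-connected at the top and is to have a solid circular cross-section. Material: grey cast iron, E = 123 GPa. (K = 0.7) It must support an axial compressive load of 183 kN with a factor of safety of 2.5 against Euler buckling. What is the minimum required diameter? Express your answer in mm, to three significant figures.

Required P_cr = n·P = 2.5 × 183 = 457.5 kN
L_e = K·L = 0.7 × 1.95 = 1.365 m
Required I = P_cr·L_e²/(π²E) = 4.575×10^5 × 1.365² / (π² × 1.23×10^11) = 7.022×10^-7 m⁴
I_req = 7.022×10^5 mm⁴
Solid circle: I = πd⁴/64  ⇒  d = (64I/π)^(1/4) = (64×7.022×10^5/π)^(1/4) = 61.5 mm

d ≈ 61.5 mm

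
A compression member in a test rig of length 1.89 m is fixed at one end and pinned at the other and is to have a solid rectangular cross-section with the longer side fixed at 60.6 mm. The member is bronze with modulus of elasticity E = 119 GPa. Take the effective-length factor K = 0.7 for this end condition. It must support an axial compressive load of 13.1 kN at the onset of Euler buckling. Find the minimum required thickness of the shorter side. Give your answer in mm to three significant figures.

b ≈ 15.7 mm

L_e = K·L = 0.7 × 1.89 = 1.323 m
Required I = P_cr·L_e²/(π²E) = 1.310×10^4 × 1.323² / (π² × 1.19×10^11) = 1.952×10^-8 m⁴
I_req = 1.952×10^4 mm⁴
Rectangle, weak axis: I_min = h·b³/12 with h = 60.6 mm fixed  ⇒  b = (12I/h)^(1/3) = 15.7 mm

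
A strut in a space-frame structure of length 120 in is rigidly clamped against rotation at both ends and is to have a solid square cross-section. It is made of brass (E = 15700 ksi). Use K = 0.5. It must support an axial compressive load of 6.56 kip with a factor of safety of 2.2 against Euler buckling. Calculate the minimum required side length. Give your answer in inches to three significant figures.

a ≈ 1.42 in

Required P_cr = n·P = 2.2 × 6.56 = 14.43 kip
L_e = K·L = 0.5 × 120 = 60.00 in
Required I = P_cr·L_e²/(π²E) = 1.443×10^4 × 60.00² / (π² × 1.57×10^7) = 0.3353 in⁴
Solid square: I = a⁴/12  ⇒  a = (12I)^(1/4) = (12×0.3353)^(1/4) = 1.42 in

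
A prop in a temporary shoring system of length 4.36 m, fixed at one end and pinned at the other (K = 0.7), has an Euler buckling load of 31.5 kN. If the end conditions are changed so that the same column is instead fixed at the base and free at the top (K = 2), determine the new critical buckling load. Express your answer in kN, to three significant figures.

P_cr ∝ 1/K², so P_cr,new = P_cr,old × (K_old/K_new)² = 31.5 × (0.7/2)²
= 31.5 × 0.1225 = 3.86 kN

P_cr ≈ 3.86 kN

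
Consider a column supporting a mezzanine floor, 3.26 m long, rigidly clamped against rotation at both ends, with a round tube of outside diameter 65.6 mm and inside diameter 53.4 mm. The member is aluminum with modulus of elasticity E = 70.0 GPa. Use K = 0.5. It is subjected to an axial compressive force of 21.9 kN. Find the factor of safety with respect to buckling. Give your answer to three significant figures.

d_o = 65.6 mm, d_i = 53.4 mm
I = π(d_o⁴ − d_i⁴)/64 = π(65.6⁴ − 53.40⁴)/64 = 5.099×10^5 mm⁴
I = 5.099×10^5 mm⁴ = 5.099×10^-7 m⁴
Effective length L_e = K·L = 0.5 × 3.26 = 1.630 m
P_cr = π²EI / L_e² = π² × 70.0×10⁹ × 5.099×10^-7 / 1.630² = 1.326×10^5 N
Factor of safety n = P_cr / P = 132.59 / 21.9 = 6.05

n ≈ 6.05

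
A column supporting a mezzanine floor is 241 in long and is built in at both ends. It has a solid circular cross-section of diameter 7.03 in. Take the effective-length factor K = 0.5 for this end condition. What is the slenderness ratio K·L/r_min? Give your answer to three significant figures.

I = πd⁴/64 = π×7.03⁴/64 = 119.9 in⁴
A = 38.82 in²;  r_min = √(I/A) = √(119.9/38.82) = 1.758 in
L_e = K·L = 0.5 × 241 = 120.5 in
λ = L_e / r_min = 120.50 / 1.758 = 68.6

λ ≈ 68.6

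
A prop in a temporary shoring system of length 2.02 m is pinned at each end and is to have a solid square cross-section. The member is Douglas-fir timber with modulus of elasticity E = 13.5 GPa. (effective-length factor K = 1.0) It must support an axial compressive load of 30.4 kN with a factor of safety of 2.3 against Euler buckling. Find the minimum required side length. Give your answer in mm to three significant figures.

Required P_cr = n·P = 2.3 × 30.4 = 69.92 kN
L_e = K·L = 1 × 2.02 = 2.020 m
Required I = P_cr·L_e²/(π²E) = 6.992×10^4 × 2.020² / (π² × 1.35×10^10) = 2.141×10^-6 m⁴
I_req = 2.141×10^6 mm⁴
Solid square: I = a⁴/12  ⇒  a = (12I)^(1/4) = (12×2.141×10^6)^(1/4) = 71.2 mm

a ≈ 71.2 mm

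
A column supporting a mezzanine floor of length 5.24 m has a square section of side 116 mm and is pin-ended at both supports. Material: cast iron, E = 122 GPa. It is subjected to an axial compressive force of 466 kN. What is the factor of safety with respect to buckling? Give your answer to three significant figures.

n ≈ 1.42

I = a⁴/12 = 116⁴/12 = 1.509×10^7 mm⁴
I = 1.509×10^7 mm⁴ = 1.509×10^-5 m⁴
Effective length L_e = K·L = 1 × 5.24 = 5.240 m
P_cr = π²EI / L_e² = π² × 122×10⁹ × 1.509×10^-5 / 5.240² = 6.617×10^5 N
Factor of safety n = P_cr / P = 661.68 / 466 = 1.42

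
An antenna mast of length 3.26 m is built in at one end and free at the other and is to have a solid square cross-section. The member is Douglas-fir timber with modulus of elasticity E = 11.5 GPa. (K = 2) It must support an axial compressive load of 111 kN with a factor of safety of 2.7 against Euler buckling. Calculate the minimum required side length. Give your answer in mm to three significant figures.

Required P_cr = n·P = 2.7 × 111 = 299.7 kN
L_e = K·L = 2 × 3.26 = 6.520 m
Required I = P_cr·L_e²/(π²E) = 2.997×10^5 × 6.520² / (π² × 1.15×10^10) = 1.122×10^-4 m⁴
I_req = 1.122×10^8 mm⁴
Solid square: I = a⁴/12  ⇒  a = (12I)^(1/4) = (12×1.122×10^8)^(1/4) = 192 mm

a ≈ 192 mm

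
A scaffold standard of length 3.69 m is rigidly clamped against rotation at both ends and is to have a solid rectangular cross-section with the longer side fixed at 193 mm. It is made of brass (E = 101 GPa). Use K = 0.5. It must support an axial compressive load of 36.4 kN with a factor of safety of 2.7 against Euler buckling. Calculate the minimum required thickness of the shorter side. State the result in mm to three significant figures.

Required P_cr = n·P = 2.7 × 36.4 = 98.28 kN
L_e = K·L = 0.5 × 3.69 = 1.845 m
Required I = P_cr·L_e²/(π²E) = 9.828×10^4 × 1.845² / (π² × 1.01×10^11) = 3.356×10^-7 m⁴
I_req = 3.356×10^5 mm⁴
Rectangle, weak axis: I_min = h·b³/12 with h = 193 mm fixed  ⇒  b = (12I/h)^(1/3) = 27.5 mm

b ≈ 27.5 mm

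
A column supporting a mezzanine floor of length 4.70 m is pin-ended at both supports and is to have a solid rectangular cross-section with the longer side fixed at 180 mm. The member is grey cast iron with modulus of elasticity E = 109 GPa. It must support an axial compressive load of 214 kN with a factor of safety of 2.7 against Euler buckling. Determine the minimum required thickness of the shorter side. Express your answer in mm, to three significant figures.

b ≈ 92.5 mm

Required P_cr = n·P = 2.7 × 214 = 577.8 kN
L_e = K·L = 1 × 4.70 = 4.700 m
Required I = P_cr·L_e²/(π²E) = 5.778×10^5 × 4.700² / (π² × 1.09×10^11) = 1.186×10^-5 m⁴
I_req = 1.186×10^7 mm⁴
Rectangle, weak axis: I_min = h·b³/12 with h = 180 mm fixed  ⇒  b = (12I/h)^(1/3) = 92.5 mm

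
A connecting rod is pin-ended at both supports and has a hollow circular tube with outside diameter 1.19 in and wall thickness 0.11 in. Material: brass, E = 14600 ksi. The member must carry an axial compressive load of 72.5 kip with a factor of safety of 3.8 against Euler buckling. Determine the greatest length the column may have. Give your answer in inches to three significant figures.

L_max ≈ 5.36 in

Inner diameter d_i = 1.19 − 2×0.11 = 0.9700 in
I = π(d_o⁴ − d_i⁴)/64 = π(1.19⁴ − 0.9700⁴)/64 = 5.498×10^-2 in⁴
Required critical load P_cr = n·P = 3.8 × 72.5 = 275.5 kip = 2.755×10^5 lb
From P_cr = π²EI/(K·L)²:  L = (1/K)·√(π²EI/P_cr) = (1/1)·√(π²×1.46×10^7×5.498×10^-2/2.755×10^5)
L = 5.36 in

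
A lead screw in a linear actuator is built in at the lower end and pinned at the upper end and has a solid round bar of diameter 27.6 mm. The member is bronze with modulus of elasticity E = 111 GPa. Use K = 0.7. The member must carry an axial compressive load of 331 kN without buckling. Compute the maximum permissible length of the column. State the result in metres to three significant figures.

L_max ≈ 0.439 m

I = πd⁴/64 = π×27.6⁴/64 = 2.848×10^4 mm⁴
I = 2.848×10^-8 m⁴
At the buckling limit P_cr = P = 3.310×10^5 N
From P_cr = π²EI/(K·L)²:  L = (1/K)·√(π²EI/P_cr) = (1/0.7)·√(π²×1.11×10^11×2.848×10^-8/3.310×10^5)
L = 0.439 m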